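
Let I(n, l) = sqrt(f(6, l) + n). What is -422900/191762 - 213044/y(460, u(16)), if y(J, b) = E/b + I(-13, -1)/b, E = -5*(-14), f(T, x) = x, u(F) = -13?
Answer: 102128649670/2588787 - 106522*I*sqrt(14)/189 ≈ 39450.0 - 2108.8*I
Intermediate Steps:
I(n, l) = sqrt(l + n)
E = 70
y(J, b) = 70/b + I*sqrt(14)/b (y(J, b) = 70/b + sqrt(-1 - 13)/b = 70/b + sqrt(-14)/b = 70/b + (I*sqrt(14))/b = 70/b + I*sqrt(14)/b)
-422900/191762 - 213044/y(460, u(16)) = -422900/191762 - 213044*(-13/(70 + I*sqrt(14))) = -422900*1/191762 - 213044*(-13/(70 + I*sqrt(14))) = -211450/95881 - 213044/(-70/13 - I*sqrt(14)/13)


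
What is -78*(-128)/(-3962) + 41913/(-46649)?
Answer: -315901461/92411669 ≈ -3.4184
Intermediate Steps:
-78*(-128)/(-3962) + 41913/(-46649) = 9984*(-1/3962) + 41913*(-1/46649) = -4992/1981 - 41913/46649 = -315901461/92411669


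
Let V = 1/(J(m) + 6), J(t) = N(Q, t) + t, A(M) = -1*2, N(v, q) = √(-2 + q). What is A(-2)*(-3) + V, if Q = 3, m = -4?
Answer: 31/5 - I*√6/10 ≈ 6.2 - 0.24495*I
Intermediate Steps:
A(M) = -2
J(t) = t + √(-2 + t) (J(t) = √(-2 + t) + t = t + √(-2 + t))
V = 1/(2 + I*√6) (V = 1/((-4 + √(-2 - 4)) + 6) = 1/((-4 + √(-6)) + 6) = 1/((-4 + I*√6) + 6) = 1/(2 + I*√6) ≈ 0.2 - 0.24495*I)
A(-2)*(-3) + V = -2*(-3) + (⅕ - I*√6/10) = 6 + (⅕ - I*√6/10) = 31/5 - I*√6/10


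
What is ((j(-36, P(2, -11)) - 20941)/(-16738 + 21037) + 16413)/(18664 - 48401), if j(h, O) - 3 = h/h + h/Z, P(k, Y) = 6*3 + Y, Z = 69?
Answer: -540795546/980101783 ≈ -0.55177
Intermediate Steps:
P(k, Y) = 18 + Y
j(h, O) = 4 + h/69 (j(h, O) = 3 + (h/h + h/69) = 3 + (1 + h*(1/69)) = 3 + (1 + h/69) = 4 + h/69)
((j(-36, P(2, -11)) - 20941)/(-16738 + 21037) + 16413)/(18664 - 48401) = (((4 + (1/69)*(-36)) - 20941)/(-16738 + 21037) + 16413)/(18664 - 48401) = (((4 - 12/23) - 20941)/4299 + 16413)/(-29737) = ((80/23 - 20941)*(1/4299) + 16413)*(-1/29737) = (-481563/23*1/4299 + 16413)*(-1/29737) = (-160521/32959 + 16413)*(-1/29737) = (540795546/32959)*(-1/29737) = -540795546/980101783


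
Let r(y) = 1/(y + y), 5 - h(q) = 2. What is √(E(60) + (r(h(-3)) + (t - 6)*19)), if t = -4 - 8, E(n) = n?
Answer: I*√10146/6 ≈ 16.788*I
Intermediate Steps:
t = -12
h(q) = 3 (h(q) = 5 - 1*2 = 5 - 2 = 3)
r(y) = 1/(2*y)
√(E(60) + (r(h(-3)) + (t - 6)*19)) = √(60 + ((½)/3 + (-12 - 6)*19)) = √(60 + ((½)*(⅓) - 18*19)) = √(60 + (⅙ - 342)) = √(60 - 2051/6) = √(-1691/6) = I*√10146/6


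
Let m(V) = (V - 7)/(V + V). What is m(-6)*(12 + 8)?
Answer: 65/3 ≈ 21.667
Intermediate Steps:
m(V) = (-7 + V)/(2*V) (m(V) = (-7 + V)/((2*V)) = (-7 + V)*(1/(2*V)) = (-7 + V)/(2*V))
m(-6)*(12 + 8) = ((½)*(-7 - 6)/(-6))*(12 + 8) = ((½)*(-⅙)*(-13))*20 = (13/12)*20 = 65/3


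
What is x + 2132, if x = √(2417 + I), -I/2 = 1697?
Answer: 2132 + I*√977 ≈ 2132.0 + 31.257*I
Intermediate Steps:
I = -3394 (I = -2*1697 = -3394)
x = I*√977 (x = √(2417 - 3394) = √(-977) = I*√977 ≈ 31.257*I)
x + 2132 = I*√977 + 2132 = 2132 + I*√977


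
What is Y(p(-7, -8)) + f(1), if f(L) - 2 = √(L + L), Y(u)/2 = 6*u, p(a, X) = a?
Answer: -82 + √2 ≈ -80.586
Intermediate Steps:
Y(u) = 12*u (Y(u) = 2*(6*u) = 12*u)
f(L) = 2 + √2*√L (f(L) = 2 + √(L + L) = 2 + √(2*L) = 2 + √2*√L)
Y(p(-7, -8)) + f(1) = 12*(-7) + (2 + √2*√1) = -84 + (2 + √2*1) = -84 + (2 + √2) = -82 + √2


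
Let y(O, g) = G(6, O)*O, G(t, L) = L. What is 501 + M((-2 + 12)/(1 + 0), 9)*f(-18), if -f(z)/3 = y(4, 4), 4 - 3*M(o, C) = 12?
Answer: 629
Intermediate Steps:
M(o, C) = -8/3 (M(o, C) = 4/3 - 1/3*12 = 4/3 - 4 = -8/3)
y(O, g) = O**2 (y(O, g) = O*O = O**2)
f(z) = -48 (f(z) = -3*4**2 = -3*16 = -48)
501 + M((-2 + 12)/(1 + 0), 9)*f(-18) = 501 - 8/3*(-48) = 501 + 128 = 629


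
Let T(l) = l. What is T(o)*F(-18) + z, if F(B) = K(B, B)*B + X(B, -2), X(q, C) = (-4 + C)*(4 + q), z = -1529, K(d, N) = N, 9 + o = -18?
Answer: -12545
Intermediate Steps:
o = -27 (o = -9 - 18 = -27)
F(B) = -24 + B**2 - 6*B (F(B) = B*B + (-16 - 4*B + 4*(-2) - 2*B) = B**2 + (-16 - 4*B - 8 - 2*B) = B**2 + (-24 - 6*B) = -24 + B**2 - 6*B)
T(o)*F(-18) + z = -27*(-24 + (-18)**2 - 6*(-18)) - 1529 = -27*(-24 + 324 + 108) - 1529 = -27*408 - 1529 = -11016 - 1529 = -12545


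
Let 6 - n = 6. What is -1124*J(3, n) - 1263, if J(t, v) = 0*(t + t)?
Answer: -1263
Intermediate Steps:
n = 0 (n = 6 - 1*6 = 6 - 6 = 0)
J(t, v) = 0 (J(t, v) = 0*(2*t) = 0)
-1124*J(3, n) - 1263 = -1124*0 - 1263 = 0 - 1263 = -1263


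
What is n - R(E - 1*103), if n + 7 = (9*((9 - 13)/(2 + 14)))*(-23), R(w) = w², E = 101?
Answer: 163/4 ≈ 40.750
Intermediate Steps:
n = 179/4 (n = -7 + (9*((9 - 13)/(2 + 14)))*(-23) = -7 + (9*(-4/16))*(-23) = -7 + (9*(-4*1/16))*(-23) = -7 + (9*(-¼))*(-23) = -7 - 9/4*(-23) = -7 + 207/4 = 179/4 ≈ 44.750)
n - R(E - 1*103) = 179/4 - (101 - 1*103)² = 179/4 - (101 - 103)² = 179/4 - 1*(-2)² = 179/4 - 1*4 = 179/4 - 4 = 163/4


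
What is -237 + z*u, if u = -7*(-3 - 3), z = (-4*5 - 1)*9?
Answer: -8175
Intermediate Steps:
z = -189 (z = (-20 - 1)*9 = -21*9 = -189)
u = 42 (u = -7*(-6) = 42)
-237 + z*u = -237 - 189*42 = -237 - 7938 = -8175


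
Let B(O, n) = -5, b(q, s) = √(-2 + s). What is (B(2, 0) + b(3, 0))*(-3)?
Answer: 15 - 3*I*√2 ≈ 15.0 - 4.2426*I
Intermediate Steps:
(B(2, 0) + b(3, 0))*(-3) = (-5 + √(-2 + 0))*(-3) = (-5 + √(-2))*(-3) = (-5 + I*√2)*(-3) = 15 - 3*I*√2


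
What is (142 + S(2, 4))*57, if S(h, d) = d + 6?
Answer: 8664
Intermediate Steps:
S(h, d) = 6 + d
(142 + S(2, 4))*57 = (142 + (6 + 4))*57 = (142 + 10)*57 = 152*57 = 8664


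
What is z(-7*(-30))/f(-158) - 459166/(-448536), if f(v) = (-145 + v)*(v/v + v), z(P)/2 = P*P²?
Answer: 1388271129631/3556217676 ≈ 390.38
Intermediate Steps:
z(P) = 2*P³ (z(P) = 2*(P*P²) = 2*P³)
f(v) = (1 + v)*(-145 + v) (f(v) = (-145 + v)*(1 + v) = (1 + v)*(-145 + v))
z(-7*(-30))/f(-158) - 459166/(-448536) = (2*(-7*(-30))³)/(-145 + (-158)² - 144*(-158)) - 459166/(-448536) = (2*210³)/(-145 + 24964 + 22752) - 459166*(-1/448536) = (2*9261000)/47571 + 229583/224268 = 18522000*(1/47571) + 229583/224268 = 6174000/15857 + 229583/224268 = 1388271129631/3556217676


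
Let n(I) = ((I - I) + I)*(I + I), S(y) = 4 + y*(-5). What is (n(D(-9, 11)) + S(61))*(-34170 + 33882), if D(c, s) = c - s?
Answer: -143712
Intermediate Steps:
S(y) = 4 - 5*y
n(I) = 2*I² (n(I) = (0 + I)*(2*I) = I*(2*I) = 2*I²)
(n(D(-9, 11)) + S(61))*(-34170 + 33882) = (2*(-9 - 1*11)² + (4 - 5*61))*(-34170 + 33882) = (2*(-9 - 11)² + (4 - 305))*(-288) = (2*(-20)² - 301)*(-288) = (2*400 - 301)*(-288) = (800 - 301)*(-288) = 499*(-288) = -143712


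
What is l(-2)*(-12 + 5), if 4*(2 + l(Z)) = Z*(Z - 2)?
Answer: 0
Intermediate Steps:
l(Z) = -2 + Z*(-2 + Z)/4 (l(Z) = -2 + (Z*(Z - 2))/4 = -2 + (Z*(-2 + Z))/4 = -2 + Z*(-2 + Z)/4)
l(-2)*(-12 + 5) = (-2 - ½*(-2) + (¼)*(-2)²)*(-12 + 5) = (-2 + 1 + (¼)*4)*(-7) = (-2 + 1 + 1)*(-7) = 0*(-7) = 0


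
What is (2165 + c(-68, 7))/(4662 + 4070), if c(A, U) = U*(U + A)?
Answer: 869/4366 ≈ 0.19904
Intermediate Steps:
c(A, U) = U*(A + U)
(2165 + c(-68, 7))/(4662 + 4070) = (2165 + 7*(-68 + 7))/(4662 + 4070) = (2165 + 7*(-61))/8732 = (2165 - 427)*(1/8732) = 1738*(1/8732) = 869/4366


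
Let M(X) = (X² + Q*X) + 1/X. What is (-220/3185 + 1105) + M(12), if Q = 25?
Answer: 11840665/7644 ≈ 1549.0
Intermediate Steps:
M(X) = 1/X + X² + 25*X (M(X) = (X² + 25*X) + 1/X = 1/X + X² + 25*X)
(-220/3185 + 1105) + M(12) = (-220/3185 + 1105) + (1 + 12²*(25 + 12))/12 = (-220*1/3185 + 1105) + (1 + 144*37)/12 = (-44/637 + 1105) + (1 + 5328)/12 = 703841/637 + (1/12)*5329 = 703841/637 + 5329/12 = 11840665/7644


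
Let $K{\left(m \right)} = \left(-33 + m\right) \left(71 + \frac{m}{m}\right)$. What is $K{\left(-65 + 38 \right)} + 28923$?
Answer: $24603$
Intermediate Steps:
$K{\left(m \right)} = -2376 + 72 m$ ($K{\left(m \right)} = \left(-33 + m\right) \left(71 + 1\right) = \left(-33 + m\right) 72 = -2376 + 72 m$)
$K{\left(-65 + 38 \right)} + 28923 = \left(-2376 + 72 \left(-65 + 38\right)\right) + 28923 = \left(-2376 + 72 \left(-27\right)\right) + 28923 = \left(-2376 - 1944\right) + 28923 = -4320 + 28923 = 24603$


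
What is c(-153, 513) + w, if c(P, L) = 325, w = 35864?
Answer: 36189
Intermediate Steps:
c(-153, 513) + w = 325 + 35864 = 36189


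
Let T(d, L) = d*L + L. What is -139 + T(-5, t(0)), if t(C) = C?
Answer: -139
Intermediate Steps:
T(d, L) = L + L*d (T(d, L) = L*d + L = L + L*d)
-139 + T(-5, t(0)) = -139 + 0*(1 - 5) = -139 + 0*(-4) = -139 + 0 = -139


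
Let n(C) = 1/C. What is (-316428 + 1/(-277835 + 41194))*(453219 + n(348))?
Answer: -11810064053809848337/82351068 ≈ -1.4341e+11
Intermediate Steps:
(-316428 + 1/(-277835 + 41194))*(453219 + n(348)) = (-316428 + 1/(-277835 + 41194))*(453219 + 1/348) = (-316428 + 1/(-236641))*(453219 + 1/348) = (-316428 - 1/236641)*(157720213/348) = -74879838349/236641*157720213/348 = -11810064053809848337/82351068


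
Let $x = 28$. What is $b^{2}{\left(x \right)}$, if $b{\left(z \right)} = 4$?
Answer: $16$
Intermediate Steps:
$b^{2}{\left(x \right)} = 4^{2} = 16$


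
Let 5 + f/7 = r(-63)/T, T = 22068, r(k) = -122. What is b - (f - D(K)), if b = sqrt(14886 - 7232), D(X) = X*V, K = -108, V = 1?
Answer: -805055/11034 + sqrt(7654) ≈ 14.526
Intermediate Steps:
D(X) = X (D(X) = X*1 = X)
f = -386617/11034 (f = -35 + 7*(-122/22068) = -35 + 7*(-122*1/22068) = -35 + 7*(-61/11034) = -35 - 427/11034 = -386617/11034 ≈ -35.039)
b = sqrt(7654) ≈ 87.487
b - (f - D(K)) = sqrt(7654) - (-386617/11034 - 1*(-108)) = sqrt(7654) - (-386617/11034 + 108) = sqrt(7654) - 1*805055/11034 = sqrt(7654) - 805055/11034 = -805055/11034 + sqrt(7654)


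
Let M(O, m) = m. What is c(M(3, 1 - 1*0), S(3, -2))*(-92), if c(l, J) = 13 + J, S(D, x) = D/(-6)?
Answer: -1150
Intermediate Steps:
S(D, x) = -D/6 (S(D, x) = D*(-⅙) = -D/6)
c(M(3, 1 - 1*0), S(3, -2))*(-92) = (13 - ⅙*3)*(-92) = (13 - ½)*(-92) = (25/2)*(-92) = -1150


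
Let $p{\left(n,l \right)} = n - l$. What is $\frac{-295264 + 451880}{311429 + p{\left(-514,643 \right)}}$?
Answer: $\frac{19577}{38784} \approx 0.50477$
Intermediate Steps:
$\frac{-295264 + 451880}{311429 + p{\left(-514,643 \right)}} = \frac{-295264 + 451880}{311429 - 1157} = \frac{156616}{311429 - 1157} = \frac{156616}{310272} = 156616 \cdot \frac{1}{310272} = \frac{19577}{38784}$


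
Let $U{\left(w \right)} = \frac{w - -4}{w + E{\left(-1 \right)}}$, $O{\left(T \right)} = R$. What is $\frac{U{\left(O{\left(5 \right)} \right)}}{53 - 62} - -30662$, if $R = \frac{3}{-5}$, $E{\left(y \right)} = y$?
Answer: $\frac{2207681}{72} \approx 30662.0$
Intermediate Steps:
$R = - \frac{3}{5}$ ($R = 3 \left(- \frac{1}{5}\right) = - \frac{3}{5} \approx -0.6$)
$O{\left(T \right)} = - \frac{3}{5}$
$U{\left(w \right)} = \frac{4 + w}{-1 + w}$ ($U{\left(w \right)} = \frac{w - -4}{w - 1} = \frac{w + 4}{-1 + w} = \frac{4 + w}{-1 + w}$)
$\frac{U{\left(O{\left(5 \right)} \right)}}{53 - 62} - -30662 = \frac{\frac{1}{-1 - \frac{3}{5}} \left(4 - \frac{3}{5}\right)}{53 - 62} - -30662 = \frac{\frac{1}{- \frac{8}{5}} \cdot \frac{17}{5}}{-9} + 30662 = \left(- \frac{5}{8}\right) \frac{17}{5} \left(- \frac{1}{9}\right) + 30662 = \left(- \frac{17}{8}\right) \left(- \frac{1}{9}\right) + 30662 = \frac{17}{72} + 30662 = \frac{2207681}{72}$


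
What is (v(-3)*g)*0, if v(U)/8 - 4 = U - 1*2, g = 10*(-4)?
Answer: 0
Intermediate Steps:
g = -40
v(U) = 16 + 8*U (v(U) = 32 + 8*(U - 1*2) = 32 + 8*(U - 2) = 32 + 8*(-2 + U) = 32 + (-16 + 8*U) = 16 + 8*U)
(v(-3)*g)*0 = ((16 + 8*(-3))*(-40))*0 = ((16 - 24)*(-40))*0 = -8*(-40)*0 = 320*0 = 0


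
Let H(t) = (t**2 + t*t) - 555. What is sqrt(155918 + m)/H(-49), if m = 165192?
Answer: sqrt(321110)/4247 ≈ 0.13343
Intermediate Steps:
H(t) = -555 + 2*t**2 (H(t) = (t**2 + t**2) - 555 = 2*t**2 - 555 = -555 + 2*t**2)
sqrt(155918 + m)/H(-49) = sqrt(155918 + 165192)/(-555 + 2*(-49)**2) = sqrt(321110)/(-555 + 2*2401) = sqrt(321110)/(-555 + 4802) = sqrt(321110)/4247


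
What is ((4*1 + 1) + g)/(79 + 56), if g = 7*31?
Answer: 74/45 ≈ 1.6444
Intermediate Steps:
g = 217
((4*1 + 1) + g)/(79 + 56) = ((4*1 + 1) + 217)/(79 + 56) = ((4 + 1) + 217)/135 = (5 + 217)*(1/135) = 222*(1/135) = 74/45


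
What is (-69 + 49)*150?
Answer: -3000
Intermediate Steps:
(-69 + 49)*150 = -20*150 = -3000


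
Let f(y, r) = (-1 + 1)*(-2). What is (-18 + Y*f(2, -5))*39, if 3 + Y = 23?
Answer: -702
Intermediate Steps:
Y = 20 (Y = -3 + 23 = 20)
f(y, r) = 0 (f(y, r) = 0*(-2) = 0)
(-18 + Y*f(2, -5))*39 = (-18 + 20*0)*39 = (-18 + 0)*39 = -18*39 = -702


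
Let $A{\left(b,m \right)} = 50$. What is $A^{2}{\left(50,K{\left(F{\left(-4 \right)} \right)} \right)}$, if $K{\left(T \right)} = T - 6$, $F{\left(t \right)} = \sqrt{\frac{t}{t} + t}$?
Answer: $2500$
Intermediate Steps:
$F{\left(t \right)} = \sqrt{1 + t}$
$K{\left(T \right)} = -6 + T$
$A^{2}{\left(50,K{\left(F{\left(-4 \right)} \right)} \right)} = 50^{2} = 2500$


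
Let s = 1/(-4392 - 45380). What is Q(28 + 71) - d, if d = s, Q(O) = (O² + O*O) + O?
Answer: 980558173/49772 ≈ 19701.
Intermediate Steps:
Q(O) = O + 2*O² (Q(O) = (O² + O²) + O = 2*O² + O = O + 2*O²)
s = -1/49772 (s = 1/(-49772) = -1/49772 ≈ -2.0092e-5)
d = -1/49772 ≈ -2.0092e-5
Q(28 + 71) - d = (28 + 71)*(1 + 2*(28 + 71)) - 1*(-1/49772) = 99*(1 + 2*99) + 1/49772 = 99*(1 + 198) + 1/49772 = 99*199 + 1/49772 = 19701 + 1/49772 = 980558173/49772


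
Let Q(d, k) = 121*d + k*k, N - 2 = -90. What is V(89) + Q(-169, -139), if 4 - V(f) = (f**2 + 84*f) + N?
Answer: -16433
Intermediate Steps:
N = -88 (N = 2 - 90 = -88)
V(f) = 92 - f**2 - 84*f (V(f) = 4 - ((f**2 + 84*f) - 88) = 4 - (-88 + f**2 + 84*f) = 4 + (88 - f**2 - 84*f) = 92 - f**2 - 84*f)
Q(d, k) = k**2 + 121*d (Q(d, k) = 121*d + k**2 = k**2 + 121*d)
V(89) + Q(-169, -139) = (92 - 1*89**2 - 84*89) + ((-139)**2 + 121*(-169)) = (92 - 1*7921 - 7476) + (19321 - 20449) = (92 - 7921 - 7476) - 1128 = -15305 - 1128 = -16433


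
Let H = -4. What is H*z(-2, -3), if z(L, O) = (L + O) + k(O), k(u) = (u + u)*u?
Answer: -52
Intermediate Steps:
k(u) = 2*u**2 (k(u) = (2*u)*u = 2*u**2)
z(L, O) = L + O + 2*O**2 (z(L, O) = (L + O) + 2*O**2 = L + O + 2*O**2)
H*z(-2, -3) = -4*(-2 - 3 + 2*(-3)**2) = -4*(-2 - 3 + 2*9) = -4*(-2 - 3 + 18) = -4*13 = -52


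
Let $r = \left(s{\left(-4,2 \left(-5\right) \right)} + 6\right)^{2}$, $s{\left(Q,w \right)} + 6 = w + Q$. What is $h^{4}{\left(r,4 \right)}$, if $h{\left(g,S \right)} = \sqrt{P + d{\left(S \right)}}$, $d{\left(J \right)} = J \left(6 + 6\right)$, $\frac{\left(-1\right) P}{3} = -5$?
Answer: $3969$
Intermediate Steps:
$P = 15$ ($P = \left(-3\right) \left(-5\right) = 15$)
$d{\left(J \right)} = 12 J$ ($d{\left(J \right)} = J 12 = 12 J$)
$s{\left(Q,w \right)} = -6 + Q + w$ ($s{\left(Q,w \right)} = -6 + \left(w + Q\right) = -6 + \left(Q + w\right) = -6 + Q + w$)
$r = 196$ ($r = \left(\left(-6 - 4 + 2 \left(-5\right)\right) + 6\right)^{2} = \left(\left(-6 - 4 - 10\right) + 6\right)^{2} = \left(-20 + 6\right)^{2} = \left(-14\right)^{2} = 196$)
$h{\left(g,S \right)} = \sqrt{15 + 12 S}$
$h^{4}{\left(r,4 \right)} = \left(\sqrt{15 + 12 \cdot 4}\right)^{4} = \left(\sqrt{15 + 48}\right)^{4} = \left(\sqrt{63}\right)^{4} = \left(3 \sqrt{7}\right)^{4} = 3969$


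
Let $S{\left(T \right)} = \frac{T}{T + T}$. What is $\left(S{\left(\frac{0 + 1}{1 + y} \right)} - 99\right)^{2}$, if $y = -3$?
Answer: $\frac{38809}{4} \approx 9702.3$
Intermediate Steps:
$S{\left(T \right)} = \frac{1}{2}$ ($S{\left(T \right)} = \frac{T}{2 T} = \frac{1}{2 T} T = \frac{1}{2}$)
$\left(S{\left(\frac{0 + 1}{1 + y} \right)} - 99\right)^{2} = \left(\frac{1}{2} - 99\right)^{2} = \left(- \frac{197}{2}\right)^{2} = \frac{38809}{4}$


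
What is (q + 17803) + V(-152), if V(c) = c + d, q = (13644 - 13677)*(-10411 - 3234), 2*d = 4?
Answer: 467938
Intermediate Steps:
d = 2 (d = (½)*4 = 2)
q = 450285 (q = -33*(-13645) = 450285)
V(c) = 2 + c (V(c) = c + 2 = 2 + c)
(q + 17803) + V(-152) = (450285 + 17803) + (2 - 152) = 468088 - 150 = 467938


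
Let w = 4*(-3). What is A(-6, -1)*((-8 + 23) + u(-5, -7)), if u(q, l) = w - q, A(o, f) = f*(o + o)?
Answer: 96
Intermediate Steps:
w = -12
A(o, f) = 2*f*o (A(o, f) = f*(2*o) = 2*f*o)
u(q, l) = -12 - q
A(-6, -1)*((-8 + 23) + u(-5, -7)) = (2*(-1)*(-6))*((-8 + 23) + (-12 - 1*(-5))) = 12*(15 + (-12 + 5)) = 12*(15 - 7) = 12*8 = 96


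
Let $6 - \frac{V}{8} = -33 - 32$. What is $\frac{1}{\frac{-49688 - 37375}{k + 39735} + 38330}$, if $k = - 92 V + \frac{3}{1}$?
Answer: $\frac{12518}{479902003} \approx 2.6084 \cdot 10^{-5}$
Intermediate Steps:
$V = 568$ ($V = 48 - 8 \left(-33 - 32\right) = 48 - -520 = 48 + 520 = 568$)
$k = -52253$ ($k = \left(-92\right) 568 + \frac{3}{1} = -52256 + 3 \cdot 1 = -52256 + 3 = -52253$)
$\frac{1}{\frac{-49688 - 37375}{k + 39735} + 38330} = \frac{1}{\frac{-49688 - 37375}{-52253 + 39735} + 38330} = \frac{1}{\frac{-49688 - 37375}{-12518} + 38330} = \frac{1}{\left(-49688 - 37375\right) \left(- \frac{1}{12518}\right) + 38330} = \frac{1}{\left(-87063\right) \left(- \frac{1}{12518}\right) + 38330} = \frac{1}{\frac{87063}{12518} + 38330} = \frac{1}{\frac{479902003}{12518}} = \frac{12518}{479902003}$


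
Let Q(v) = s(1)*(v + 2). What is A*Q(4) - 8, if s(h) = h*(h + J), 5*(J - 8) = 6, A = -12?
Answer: -3712/5 ≈ -742.40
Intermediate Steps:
J = 46/5 (J = 8 + (⅕)*6 = 8 + 6/5 = 46/5 ≈ 9.2000)
s(h) = h*(46/5 + h) (s(h) = h*(h + 46/5) = h*(46/5 + h))
Q(v) = 102/5 + 51*v/5 (Q(v) = ((⅕)*1*(46 + 5*1))*(v + 2) = ((⅕)*1*(46 + 5))*(2 + v) = ((⅕)*1*51)*(2 + v) = 51*(2 + v)/5 = 102/5 + 51*v/5)
A*Q(4) - 8 = -12*(102/5 + (51/5)*4) - 8 = -12*(102/5 + 204/5) - 8 = -12*306/5 - 8 = -3672/5 - 8 = -3712/5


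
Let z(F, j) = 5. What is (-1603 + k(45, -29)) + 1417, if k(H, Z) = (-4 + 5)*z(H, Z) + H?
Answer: -136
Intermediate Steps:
k(H, Z) = 5 + H (k(H, Z) = (-4 + 5)*5 + H = 1*5 + H = 5 + H)
(-1603 + k(45, -29)) + 1417 = (-1603 + (5 + 45)) + 1417 = (-1603 + 50) + 1417 = -1553 + 1417 = -136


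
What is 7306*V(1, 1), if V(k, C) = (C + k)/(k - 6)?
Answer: -14612/5 ≈ -2922.4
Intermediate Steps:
V(k, C) = (C + k)/(-6 + k)
7306*V(1, 1) = 7306*((1 + 1)/(-6 + 1)) = 7306*(2/(-5)) = 7306*(-⅕*2) = 7306*(-⅖) = -14612/5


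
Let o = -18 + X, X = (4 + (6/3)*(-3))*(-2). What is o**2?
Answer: 196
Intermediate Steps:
X = 4 (X = (4 + (6*(1/3))*(-3))*(-2) = (4 + 2*(-3))*(-2) = (4 - 6)*(-2) = -2*(-2) = 4)
o = -14 (o = -18 + 4 = -14)
o**2 = (-14)**2 = 196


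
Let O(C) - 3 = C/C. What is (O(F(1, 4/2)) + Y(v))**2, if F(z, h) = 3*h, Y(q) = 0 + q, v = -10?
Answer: 36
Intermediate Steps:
Y(q) = q
O(C) = 4 (O(C) = 3 + C/C = 3 + 1 = 4)
(O(F(1, 4/2)) + Y(v))**2 = (4 - 10)**2 = (-6)**2 = 36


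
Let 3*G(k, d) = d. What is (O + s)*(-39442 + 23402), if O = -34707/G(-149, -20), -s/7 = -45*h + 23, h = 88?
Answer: -525551402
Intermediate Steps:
G(k, d) = d/3
s = 27559 (s = -7*(-45*88 + 23) = -7*(-3960 + 23) = -7*(-3937) = 27559)
O = 104121/20 (O = -34707/((⅓)*(-20)) = -34707/(-20/3) = -34707*(-3/20) = 104121/20 ≈ 5206.0)
(O + s)*(-39442 + 23402) = (104121/20 + 27559)*(-39442 + 23402) = (655301/20)*(-16040) = -525551402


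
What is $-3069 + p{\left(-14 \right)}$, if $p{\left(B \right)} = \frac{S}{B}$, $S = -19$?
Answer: $- \frac{42947}{14} \approx -3067.6$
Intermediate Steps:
$p{\left(B \right)} = - \frac{19}{B}$
$-3069 + p{\left(-14 \right)} = -3069 - \frac{19}{-14} = -3069 - - \frac{19}{14} = -3069 + \frac{19}{14} = - \frac{42947}{14}$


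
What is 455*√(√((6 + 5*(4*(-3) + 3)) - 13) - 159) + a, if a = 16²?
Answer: 256 + 455*√(-159 + 2*I*√13) ≈ 386.07 + 5738.8*I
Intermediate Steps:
a = 256
455*√(√((6 + 5*(4*(-3) + 3)) - 13) - 159) + a = 455*√(√((6 + 5*(4*(-3) + 3)) - 13) - 159) + 256 = 455*√(√((6 + 5*(-12 + 3)) - 13) - 159) + 256 = 455*√(√((6 + 5*(-9)) - 13) - 159) + 256 = 455*√(√((6 - 45) - 13) - 159) + 256 = 455*√(√(-39 - 13) - 159) + 256 = 455*√(√(-52) - 159) + 256 = 455*√(2*I*√13 - 159) + 256 = 455*√(-159 + 2*I*√13) + 256 = 256 + 455*√(-159 + 2*I*√13)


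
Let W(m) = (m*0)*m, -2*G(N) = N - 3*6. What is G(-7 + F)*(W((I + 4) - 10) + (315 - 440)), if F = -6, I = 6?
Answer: -3875/2 ≈ -1937.5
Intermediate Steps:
G(N) = 9 - N/2 (G(N) = -(N - 3*6)/2 = -(N - 18)/2 = -(-18 + N)/2 = 9 - N/2)
W(m) = 0 (W(m) = 0*m = 0)
G(-7 + F)*(W((I + 4) - 10) + (315 - 440)) = (9 - (-7 - 6)/2)*(0 + (315 - 440)) = (9 - ½*(-13))*(0 - 125) = (9 + 13/2)*(-125) = (31/2)*(-125) = -3875/2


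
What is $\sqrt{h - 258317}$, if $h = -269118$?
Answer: $i \sqrt{527435} \approx 726.25 i$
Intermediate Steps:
$\sqrt{h - 258317} = \sqrt{-269118 - 258317} = \sqrt{-527435} = i \sqrt{527435}$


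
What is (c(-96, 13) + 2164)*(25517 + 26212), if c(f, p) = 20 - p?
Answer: 112303659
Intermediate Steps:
(c(-96, 13) + 2164)*(25517 + 26212) = ((20 - 1*13) + 2164)*(25517 + 26212) = ((20 - 13) + 2164)*51729 = (7 + 2164)*51729 = 2171*51729 = 112303659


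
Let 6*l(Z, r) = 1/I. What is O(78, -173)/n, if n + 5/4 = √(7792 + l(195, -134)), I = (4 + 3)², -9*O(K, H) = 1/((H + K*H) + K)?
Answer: 980/746978510739 + 56*√13745094/2240935532217 ≈ 9.3959e-8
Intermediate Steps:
O(K, H) = -1/(9*(H + K + H*K)) (O(K, H) = -1/(9*((H + K*H) + K)) = -1/(9*((H + H*K) + K)) = -1/(9*(H + K + H*K)))
I = 49 (I = 7² = 49)
l(Z, r) = 1/294 (l(Z, r) = (⅙)/49 = (⅙)*(1/49) = 1/294)
n = -5/4 + √13745094/42 (n = -5/4 + √(7792 + 1/294) = -5/4 + √(2290849/294) = -5/4 + √13745094/42 ≈ 87.022)
O(78, -173)/n = (-1/(9*(-173) + 9*78 + 9*(-173)*78))/(-5/4 + √13745094/42) = (-1/(-1557 + 702 - 121446))/(-5/4 + √13745094/42) = (-1/(-122301))/(-5/4 + √13745094/42) = (-1*(-1/122301))/(-5/4 + √13745094/42) = 1/(122301*(-5/4 + √13745094/42))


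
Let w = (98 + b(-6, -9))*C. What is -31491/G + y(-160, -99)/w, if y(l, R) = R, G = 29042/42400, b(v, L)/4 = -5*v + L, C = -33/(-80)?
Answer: -4673398440/101647 ≈ -45977.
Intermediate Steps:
C = 33/80 (C = -33*(-1/80) = 33/80 ≈ 0.41250)
b(v, L) = -20*v + 4*L (b(v, L) = 4*(-5*v + L) = 4*(L - 5*v) = -20*v + 4*L)
w = 3003/40 (w = (98 + (-20*(-6) + 4*(-9)))*(33/80) = (98 + (120 - 36))*(33/80) = (98 + 84)*(33/80) = 182*(33/80) = 3003/40 ≈ 75.075)
G = 14521/21200 (G = 29042*(1/42400) = 14521/21200 ≈ 0.68495)
-31491/G + y(-160, -99)/w = -31491/14521/21200 - 99/3003/40 = -31491*21200/14521 - 99*40/3003 = -667609200/14521 - 120/91 = -4673398440/101647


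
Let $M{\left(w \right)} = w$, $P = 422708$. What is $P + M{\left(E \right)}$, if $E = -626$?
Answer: $422082$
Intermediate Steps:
$P + M{\left(E \right)} = 422708 - 626 = 422082$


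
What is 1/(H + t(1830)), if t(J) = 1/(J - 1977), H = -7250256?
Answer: -147/1065787633 ≈ -1.3793e-7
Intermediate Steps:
t(J) = 1/(-1977 + J)
1/(H + t(1830)) = 1/(-7250256 + 1/(-1977 + 1830)) = 1/(-7250256 + 1/(-147)) = 1/(-7250256 - 1/147) = 1/(-1065787633/147) = -147/1065787633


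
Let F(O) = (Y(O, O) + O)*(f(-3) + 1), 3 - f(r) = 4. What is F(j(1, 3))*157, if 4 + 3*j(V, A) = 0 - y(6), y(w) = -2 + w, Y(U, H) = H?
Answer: 0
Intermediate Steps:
f(r) = -1 (f(r) = 3 - 1*4 = 3 - 4 = -1)
j(V, A) = -8/3 (j(V, A) = -4/3 + (0 - (-2 + 6))/3 = -4/3 + (0 - 1*4)/3 = -4/3 + (0 - 4)/3 = -4/3 + (⅓)*(-4) = -4/3 - 4/3 = -8/3)
F(O) = 0 (F(O) = (O + O)*(-1 + 1) = (2*O)*0 = 0)
F(j(1, 3))*157 = 0*157 = 0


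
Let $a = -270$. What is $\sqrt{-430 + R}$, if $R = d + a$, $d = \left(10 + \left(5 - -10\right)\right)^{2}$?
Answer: $5 i \sqrt{3} \approx 8.6602 i$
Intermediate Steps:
$d = 625$ ($d = \left(10 + \left(5 + 10\right)\right)^{2} = \left(10 + 15\right)^{2} = 25^{2} = 625$)
$R = 355$ ($R = 625 - 270 = 355$)
$\sqrt{-430 + R} = \sqrt{-430 + 355} = \sqrt{-75} = 5 i \sqrt{3}$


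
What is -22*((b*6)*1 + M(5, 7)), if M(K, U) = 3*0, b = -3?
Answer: 396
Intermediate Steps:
M(K, U) = 0
-22*((b*6)*1 + M(5, 7)) = -22*(-3*6*1 + 0) = -22*(-18*1 + 0) = -22*(-18 + 0) = -22*(-18) = 396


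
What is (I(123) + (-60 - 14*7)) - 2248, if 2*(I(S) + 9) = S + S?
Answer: -2292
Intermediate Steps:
I(S) = -9 + S (I(S) = -9 + (S + S)/2 = -9 + (2*S)/2 = -9 + S)
(I(123) + (-60 - 14*7)) - 2248 = ((-9 + 123) + (-60 - 14*7)) - 2248 = (114 + (-60 - 98)) - 2248 = (114 - 158) - 2248 = -44 - 2248 = -2292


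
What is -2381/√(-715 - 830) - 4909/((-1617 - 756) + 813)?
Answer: 4909/1560 + 2381*I*√1545/1545 ≈ 3.1468 + 60.575*I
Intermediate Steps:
-2381/√(-715 - 830) - 4909/((-1617 - 756) + 813) = -2381*(-I*√1545/1545) - 4909/(-2373 + 813) = -2381*(-I*√1545/1545) - 4909/(-1560) = -(-2381)*I*√1545/1545 - 4909*(-1/1560) = 2381*I*√1545/1545 + 4909/1560 = 4909/1560 + 2381*I*√1545/1545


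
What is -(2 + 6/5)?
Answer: -16/5 ≈ -3.2000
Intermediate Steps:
-(2 + 6/5) = -1*16/5 = -16/5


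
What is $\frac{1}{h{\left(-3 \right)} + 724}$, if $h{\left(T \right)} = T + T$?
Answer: $\frac{1}{718} \approx 0.0013928$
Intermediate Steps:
$h{\left(T \right)} = 2 T$
$\frac{1}{h{\left(-3 \right)} + 724} = \frac{1}{2 \left(-3\right) + 724} = \frac{1}{-6 + 724} = \frac{1}{718}$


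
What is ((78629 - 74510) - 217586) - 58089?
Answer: -271556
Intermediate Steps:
((78629 - 74510) - 217586) - 58089 = (4119 - 217586) - 58089 = -213467 - 58089 = -271556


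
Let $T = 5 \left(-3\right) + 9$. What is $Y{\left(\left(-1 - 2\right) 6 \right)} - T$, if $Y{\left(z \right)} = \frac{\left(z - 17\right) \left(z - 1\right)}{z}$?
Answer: $- \frac{557}{18} \approx -30.944$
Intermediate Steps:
$Y{\left(z \right)} = \frac{\left(-1 + z\right) \left(-17 + z\right)}{z}$ ($Y{\left(z \right)} = \frac{\left(-17 + z\right) \left(-1 + z\right)}{z} = \frac{\left(-1 + z\right) \left(-17 + z\right)}{z}$)
$T = -6$ ($T = -15 + 9 = -6$)
$Y{\left(\left(-1 - 2\right) 6 \right)} - T = \left(-18 + \left(-1 - 2\right) 6 + \frac{17}{\left(-1 - 2\right) 6}\right) - -6 = \left(-18 - 18 + \frac{17}{\left(-3\right) 6}\right) + 6 = \left(-18 - 18 + \frac{17}{-18}\right) + 6 = \left(-18 - 18 + 17 \left(- \frac{1}{18}\right)\right) + 6 = \left(-18 - 18 - \frac{17}{18}\right) + 6 = - \frac{665}{18} + 6 = - \frac{557}{18}$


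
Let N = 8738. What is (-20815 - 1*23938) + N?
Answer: -36015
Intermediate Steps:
(-20815 - 1*23938) + N = (-20815 - 1*23938) + 8738 = (-20815 - 23938) + 8738 = -44753 + 8738 = -36015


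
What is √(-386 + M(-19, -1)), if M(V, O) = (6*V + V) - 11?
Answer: I*√530 ≈ 23.022*I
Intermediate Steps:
M(V, O) = -11 + 7*V (M(V, O) = 7*V - 11 = -11 + 7*V)
√(-386 + M(-19, -1)) = √(-386 + (-11 + 7*(-19))) = √(-386 + (-11 - 133)) = √(-386 - 144) = √(-530) = I*√530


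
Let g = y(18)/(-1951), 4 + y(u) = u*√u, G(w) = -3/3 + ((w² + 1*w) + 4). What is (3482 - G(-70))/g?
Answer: 2635801/1454 + 71166627*√2/2908 ≈ 36422.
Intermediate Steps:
G(w) = 3 + w + w² (G(w) = (⅓)*(-3) + ((w² + w) + 4) = -1 + ((w + w²) + 4) = -1 + (4 + w + w²) = 3 + w + w²)
y(u) = -4 + u^(3/2) (y(u) = -4 + u*√u = -4 + u^(3/2))
g = 4/1951 - 54*√2/1951 (g = (-4 + 18^(3/2))/(-1951) = (-4 + 54*√2)*(-1/1951) = 4/1951 - 54*√2/1951 ≈ -0.037093)
(3482 - G(-70))/g = (3482 - (3 - 70 + (-70)²))/(4/1951 - 54*√2/1951) = (3482 - (3 - 70 + 4900))/(4/1951 - 54*√2/1951) = (3482 - 1*4833)/(4/1951 - 54*√2/1951) = (3482 - 4833)/(4/1951 - 54*√2/1951) = -1351/(4/1951 - 54*√2/1951)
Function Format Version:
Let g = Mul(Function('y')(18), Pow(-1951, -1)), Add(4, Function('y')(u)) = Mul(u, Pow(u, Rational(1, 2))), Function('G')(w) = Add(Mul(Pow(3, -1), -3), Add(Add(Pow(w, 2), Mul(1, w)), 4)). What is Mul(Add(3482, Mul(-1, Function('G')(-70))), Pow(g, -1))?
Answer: Add(Rational(2635801, 1454), Mul(Rational(71166627, 2908), Pow(2, Rational(1, 2)))) ≈ 36422.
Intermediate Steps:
Function('G')(w) = Add(3, w, Pow(w, 2)) (Function('G')(w) = Add(Mul(Rational(1, 3), -3), Add(Add(Pow(w, 2), w), 4)) = Add(-1, Add(Add(w, Pow(w, 2)), 4)) = Add(-1, Add(4, w, Pow(w, 2))) = Add(3, w, Pow(w, 2)))
Function('y')(u) = Add(-4, Pow(u, Rational(3, 2))) (Function('y')(u) = Add(-4, Mul(u, Pow(u, Rational(1, 2)))) = Add(-4, Pow(u, Rational(3, 2))))
g = Add(Rational(4, 1951), Mul(Rational(-54, 1951), Pow(2, Rational(1, 2)))) (g = Mul(Add(-4, Pow(18, Rational(3, 2))), Pow(-1951, -1)) = Mul(Add(-4, Mul(54, Pow(2, Rational(1, 2)))), Rational(-1, 1951)) = Add(Rational(4, 1951), Mul(Rational(-54, 1951), Pow(2, Rational(1, 2)))) ≈ -0.037093)
Mul(Add(3482, Mul(-1, Function('G')(-70))), Pow(g, -1)) = Mul(Add(3482, Mul(-1, Add(3, -70, Pow(-70, 2)))), Pow(Add(Rational(4, 1951), Mul(Rational(-54, 1951), Pow(2, Rational(1, 2)))), -1)) = Mul(Add(3482, Mul(-1, Add(3, -70, 4900))), Pow(Add(Rational(4, 1951), Mul(Rational(-54, 1951), Pow(2, Rational(1, 2)))), -1)) = Mul(Add(3482, Mul(-1, 4833)), Pow(Add(Rational(4, 1951), Mul(Rational(-54, 1951), Pow(2, Rational(1, 2)))), -1)) = Mul(Add(3482, -4833), Pow(Add(Rational(4, 1951), Mul(Rational(-54, 1951), Pow(2, Rational(1, 2)))), -1)) = Mul(-1351, Pow(Add(Rational(4, 1951), Mul(Rational(-54, 1951), Pow(2, Rational(1, 2)))), -1))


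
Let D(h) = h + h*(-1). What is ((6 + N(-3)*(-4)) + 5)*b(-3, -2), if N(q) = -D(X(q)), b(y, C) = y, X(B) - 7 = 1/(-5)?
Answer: -33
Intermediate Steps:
X(B) = 34/5 (X(B) = 7 + 1/(-5) = 7 - 1/5 = 34/5)
D(h) = 0 (D(h) = h - h = 0)
N(q) = 0 (N(q) = -1*0 = 0)
((6 + N(-3)*(-4)) + 5)*b(-3, -2) = ((6 + 0*(-4)) + 5)*(-3) = ((6 + 0) + 5)*(-3) = (6 + 5)*(-3) = 11*(-3) = -33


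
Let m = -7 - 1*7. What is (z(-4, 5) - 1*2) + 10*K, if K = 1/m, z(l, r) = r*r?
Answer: 156/7 ≈ 22.286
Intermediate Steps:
z(l, r) = r²
m = -14 (m = -7 - 7 = -14)
K = -1/14 (K = 1/(-14) = -1/14 ≈ -0.071429)
(z(-4, 5) - 1*2) + 10*K = (5² - 1*2) + 10*(-1/14) = (25 - 2) - 5/7 = 23 - 5/7 = 156/7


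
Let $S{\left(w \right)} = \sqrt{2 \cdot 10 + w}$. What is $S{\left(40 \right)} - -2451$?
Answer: $2451 + 2 \sqrt{15} \approx 2458.7$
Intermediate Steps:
$S{\left(w \right)} = \sqrt{20 + w}$
$S{\left(40 \right)} - -2451 = \sqrt{20 + 40} - -2451 = \sqrt{60} + 2451 = 2 \sqrt{15} + 2451 = 2451 + 2 \sqrt{15}$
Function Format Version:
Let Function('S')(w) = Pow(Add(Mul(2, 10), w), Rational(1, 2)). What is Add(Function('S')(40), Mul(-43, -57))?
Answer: Add(2451, Mul(2, Pow(15, Rational(1, 2)))) ≈ 2458.7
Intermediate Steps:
Function('S')(w) = Pow(Add(20, w), Rational(1, 2))
Add(Function('S')(40), Mul(-43, -57)) = Add(Pow(Add(20, 40), Rational(1, 2)), Mul(-43, -57)) = Add(Pow(60, Rational(1, 2)), 2451) = Add(Mul(2, Pow(15, Rational(1, 2))), 2451) = Add(2451, Mul(2, Pow(15, Rational(1, 2))))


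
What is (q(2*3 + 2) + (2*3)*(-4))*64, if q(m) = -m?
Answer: -2048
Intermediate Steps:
(q(2*3 + 2) + (2*3)*(-4))*64 = (-(2*3 + 2) + (2*3)*(-4))*64 = (-(6 + 2) + 6*(-4))*64 = (-1*8 - 24)*64 = (-8 - 24)*64 = -32*64 = -2048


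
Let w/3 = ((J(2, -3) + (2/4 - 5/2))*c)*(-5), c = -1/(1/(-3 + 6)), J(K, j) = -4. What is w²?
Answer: 72900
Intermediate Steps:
c = -3 (c = -1/(1/3) = -1/⅓ = -1*3 = -3)
w = -270 (w = 3*(((-4 + (2/4 - 5/2))*(-3))*(-5)) = 3*(((-4 + (2*(¼) - 5*½))*(-3))*(-5)) = 3*(((-4 + (½ - 5/2))*(-3))*(-5)) = 3*(((-4 - 2)*(-3))*(-5)) = 3*(-6*(-3)*(-5)) = 3*(18*(-5)) = 3*(-90) = -270)
w² = (-270)² = 72900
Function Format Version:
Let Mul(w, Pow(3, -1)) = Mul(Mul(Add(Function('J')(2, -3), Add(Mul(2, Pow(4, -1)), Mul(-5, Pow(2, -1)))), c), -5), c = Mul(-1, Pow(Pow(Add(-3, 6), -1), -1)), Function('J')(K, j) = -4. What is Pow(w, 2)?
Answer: 72900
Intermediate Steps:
c = -3 (c = Mul(-1, Pow(Pow(3, -1), -1)) = Mul(-1, Pow(Rational(1, 3), -1)) = Mul(-1, 3) = -3)
w = -270 (w = Mul(3, Mul(Mul(Add(-4, Add(Mul(2, Pow(4, -1)), Mul(-5, Pow(2, -1)))), -3), -5)) = Mul(3, Mul(Mul(Add(-4, Add(Mul(2, Rational(1, 4)), Mul(-5, Rational(1, 2)))), -3), -5)) = Mul(3, Mul(Mul(Add(-4, Add(Rational(1, 2), Rational(-5, 2))), -3), -5)) = Mul(3, Mul(Mul(Add(-4, -2), -3), -5)) = Mul(3, Mul(Mul(-6, -3), -5)) = Mul(3, Mul(18, -5)) = Mul(3, -90) = -270)
Pow(w, 2) = Pow(-270, 2) = 72900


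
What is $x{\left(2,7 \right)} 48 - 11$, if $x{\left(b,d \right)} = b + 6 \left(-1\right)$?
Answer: $-203$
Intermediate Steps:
$x{\left(b,d \right)} = -6 + b$ ($x{\left(b,d \right)} = b - 6 = -6 + b$)
$x{\left(2,7 \right)} 48 - 11 = \left(-6 + 2\right) 48 - 11 = \left(-4\right) 48 - 11 = -192 - 11 = -203$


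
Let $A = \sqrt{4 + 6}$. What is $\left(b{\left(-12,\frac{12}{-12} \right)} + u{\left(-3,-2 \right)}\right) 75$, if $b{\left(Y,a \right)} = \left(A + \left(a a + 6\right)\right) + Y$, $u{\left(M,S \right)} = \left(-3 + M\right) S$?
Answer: $525 + 75 \sqrt{10} \approx 762.17$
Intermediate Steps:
$u{\left(M,S \right)} = S \left(-3 + M\right)$
$A = \sqrt{10} \approx 3.1623$
$b{\left(Y,a \right)} = 6 + Y + \sqrt{10} + a^{2}$ ($b{\left(Y,a \right)} = \left(\sqrt{10} + \left(a a + 6\right)\right) + Y = \left(\sqrt{10} + \left(a^{2} + 6\right)\right) + Y = \left(\sqrt{10} + \left(6 + a^{2}\right)\right) + Y = \left(6 + \sqrt{10} + a^{2}\right) + Y = 6 + Y + \sqrt{10} + a^{2}$)
$\left(b{\left(-12,\frac{12}{-12} \right)} + u{\left(-3,-2 \right)}\right) 75 = \left(\left(6 - 12 + \sqrt{10} + \left(\frac{12}{-12}\right)^{2}\right) - 2 \left(-3 - 3\right)\right) 75 = \left(\left(6 - 12 + \sqrt{10} + \left(12 \left(- \frac{1}{12}\right)\right)^{2}\right) - -12\right) 75 = \left(\left(6 - 12 + \sqrt{10} + \left(-1\right)^{2}\right) + 12\right) 75 = \left(\left(6 - 12 + \sqrt{10} + 1\right) + 12\right) 75 = \left(\left(-5 + \sqrt{10}\right) + 12\right) 75 = \left(7 + \sqrt{10}\right) 75 = 525 + 75 \sqrt{10}$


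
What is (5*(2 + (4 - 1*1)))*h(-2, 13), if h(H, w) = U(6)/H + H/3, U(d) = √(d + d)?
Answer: -50/3 - 25*√3 ≈ -59.968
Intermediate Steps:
U(d) = √2*√d (U(d) = √(2*d) = √2*√d)
h(H, w) = H/3 + 2*√3/H (h(H, w) = (√2*√6)/H + H/3 = (2*√3)/H + H*(⅓) = 2*√3/H + H/3 = H/3 + 2*√3/H)
(5*(2 + (4 - 1*1)))*h(-2, 13) = (5*(2 + (4 - 1*1)))*((⅓)*(-2) + 2*√3/(-2)) = (5*(2 + (4 - 1)))*(-⅔ + 2*√3*(-½)) = (5*(2 + 3))*(-⅔ - √3) = (5*5)*(-⅔ - √3) = 25*(-⅔ - √3) = -50/3 - 25*√3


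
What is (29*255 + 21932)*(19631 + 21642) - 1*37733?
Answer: 1210375538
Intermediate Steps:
(29*255 + 21932)*(19631 + 21642) - 1*37733 = (7395 + 21932)*41273 - 37733 = 29327*41273 - 37733 = 1210413271 - 37733 = 1210375538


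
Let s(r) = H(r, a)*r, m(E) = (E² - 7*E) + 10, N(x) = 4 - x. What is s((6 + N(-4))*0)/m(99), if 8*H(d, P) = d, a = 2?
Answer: 0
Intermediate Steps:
H(d, P) = d/8
m(E) = 10 + E² - 7*E
s(r) = r²/8 (s(r) = (r/8)*r = r²/8)
s((6 + N(-4))*0)/m(99) = (((6 + (4 - 1*(-4)))*0)²/8)/(10 + 99² - 7*99) = (((6 + (4 + 4))*0)²/8)/(10 + 9801 - 693) = (((6 + 8)*0)²/8)/9118 = ((14*0)²/8)*(1/9118) = ((⅛)*0²)*(1/9118) = ((⅛)*0)*(1/9118) = 0*(1/9118) = 0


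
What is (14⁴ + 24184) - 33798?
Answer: 28802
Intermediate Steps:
(14⁴ + 24184) - 33798 = (38416 + 24184) - 33798 = 62600 - 33798 = 28802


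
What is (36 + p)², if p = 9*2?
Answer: 2916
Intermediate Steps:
p = 18
(36 + p)² = (36 + 18)² = 54² = 2916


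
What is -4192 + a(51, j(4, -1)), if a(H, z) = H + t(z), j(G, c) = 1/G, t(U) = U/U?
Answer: -4140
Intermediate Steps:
t(U) = 1
a(H, z) = 1 + H (a(H, z) = H + 1 = 1 + H)
-4192 + a(51, j(4, -1)) = -4192 + (1 + 51) = -4192 + 52 = -4140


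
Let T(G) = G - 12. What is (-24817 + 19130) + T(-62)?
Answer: -5761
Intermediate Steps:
T(G) = -12 + G
(-24817 + 19130) + T(-62) = (-24817 + 19130) + (-12 - 62) = -5687 - 74 = -5761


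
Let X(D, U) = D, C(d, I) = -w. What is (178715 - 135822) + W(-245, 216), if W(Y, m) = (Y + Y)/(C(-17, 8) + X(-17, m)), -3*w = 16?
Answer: 42935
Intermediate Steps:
w = -16/3 (w = -⅓*16 = -16/3 ≈ -5.3333)
C(d, I) = 16/3 (C(d, I) = -1*(-16/3) = 16/3)
W(Y, m) = -6*Y/35 (W(Y, m) = (Y + Y)/(16/3 - 17) = (2*Y)/(-35/3) = (2*Y)*(-3/35) = -6*Y/35)
(178715 - 135822) + W(-245, 216) = (178715 - 135822) - 6/35*(-245) = 42893 + 42 = 42935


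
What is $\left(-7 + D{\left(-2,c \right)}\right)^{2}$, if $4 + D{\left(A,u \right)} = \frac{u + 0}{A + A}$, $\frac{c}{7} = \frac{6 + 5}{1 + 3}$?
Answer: $\frac{64009}{256} \approx 250.04$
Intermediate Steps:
$c = \frac{77}{4}$ ($c = 7 \frac{6 + 5}{1 + 3} = 7 \cdot \frac{11}{4} = \frac{77}{4} \approx 19.25$)
$D{\left(A,u \right)} = -4 + \frac{u}{2 A}$ ($D{\left(A,u \right)} = -4 + \frac{u + 0}{A + A} = -4 + \frac{u}{2 A}$)
$\left(-7 + D{\left(-2,c \right)}\right)^{2} = \left(-7 + \left(-4 + \frac{1}{2} \cdot \frac{77}{4} \frac{1}{-2}\right)\right)^{2} = \left(-7 + \left(-4 + \frac{1}{2} \cdot \frac{77}{4} \left(- \frac{1}{2}\right)\right)\right)^{2} = \left(-7 - \frac{141}{16}\right)^{2} = \left(- \frac{253}{16}\right)^{2} = \frac{64009}{256}$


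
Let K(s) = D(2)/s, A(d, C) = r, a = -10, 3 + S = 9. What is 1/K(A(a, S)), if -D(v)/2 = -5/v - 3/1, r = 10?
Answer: 10/11 ≈ 0.90909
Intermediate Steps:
S = 6 (S = -3 + 9 = 6)
A(d, C) = 10
D(v) = 6 + 10/v (D(v) = -2*(-5/v - 3/1) = -2*(-5/v - 3*1) = -2*(-5/v - 3) = -2*(-3 - 5/v) = 6 + 10/v)
K(s) = 11/s (K(s) = (6 + 10/2)/s = (6 + 10*(1/2))/s = (6 + 5)/s = 11/s)
1/K(A(a, S)) = 1/(11/10) = 10/11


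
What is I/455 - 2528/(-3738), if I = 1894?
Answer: 587858/121485 ≈ 4.8389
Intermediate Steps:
I/455 - 2528/(-3738) = 1894/455 - 2528/(-3738) = 1894*(1/455) - 2528*(-1/3738) = 1894/455 + 1264/1869 = 587858/121485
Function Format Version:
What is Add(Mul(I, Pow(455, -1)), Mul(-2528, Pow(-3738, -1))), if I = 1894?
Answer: Rational(587858, 121485) ≈ 4.8389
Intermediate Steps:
Add(Mul(I, Pow(455, -1)), Mul(-2528, Pow(-3738, -1))) = Add(Mul(1894, Pow(455, -1)), Mul(-2528, Pow(-3738, -1))) = Add(Mul(1894, Rational(1, 455)), Mul(-2528, Rational(-1, 3738))) = Add(Rational(1894, 455), Rational(1264, 1869)) = Rational(587858, 121485)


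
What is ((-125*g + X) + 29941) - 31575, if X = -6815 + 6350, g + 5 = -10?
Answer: -224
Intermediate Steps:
g = -15 (g = -5 - 10 = -15)
X = -465
((-125*g + X) + 29941) - 31575 = ((-125*(-15) - 465) + 29941) - 31575 = ((1875 - 465) + 29941) - 31575 = (1410 + 29941) - 31575 = 31351 - 31575 = -224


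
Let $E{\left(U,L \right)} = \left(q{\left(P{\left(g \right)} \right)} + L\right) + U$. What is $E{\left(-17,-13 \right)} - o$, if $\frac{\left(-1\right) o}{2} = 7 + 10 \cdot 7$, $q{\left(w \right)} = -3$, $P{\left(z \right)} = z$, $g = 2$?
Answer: $121$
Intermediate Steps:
$E{\left(U,L \right)} = -3 + L + U$ ($E{\left(U,L \right)} = \left(-3 + L\right) + U = -3 + L + U$)
$o = -154$ ($o = - 2 \left(7 + 10 \cdot 7\right) = - 2 \left(7 + 70\right) = \left(-2\right) 77 = -154$)
$E{\left(-17,-13 \right)} - o = \left(-3 - 13 - 17\right) - -154 = -33 + 154 = 121$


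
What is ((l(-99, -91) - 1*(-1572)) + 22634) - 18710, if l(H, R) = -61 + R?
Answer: 5344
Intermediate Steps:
((l(-99, -91) - 1*(-1572)) + 22634) - 18710 = (((-61 - 91) - 1*(-1572)) + 22634) - 18710 = ((-152 + 1572) + 22634) - 18710 = (1420 + 22634) - 18710 = 24054 - 18710 = 5344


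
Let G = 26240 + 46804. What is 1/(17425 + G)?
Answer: 1/90469 ≈ 1.1054e-5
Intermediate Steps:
G = 73044
1/(17425 + G) = 1/(17425 + 73044) = 1/90469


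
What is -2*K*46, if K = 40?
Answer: -3680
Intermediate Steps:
-2*K*46 = -2*40*46 = -80*46 = -3680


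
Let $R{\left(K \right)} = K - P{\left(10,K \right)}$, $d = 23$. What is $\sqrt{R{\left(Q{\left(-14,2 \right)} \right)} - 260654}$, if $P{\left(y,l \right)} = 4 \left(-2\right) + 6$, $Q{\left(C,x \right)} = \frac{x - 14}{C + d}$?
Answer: $\frac{2 i \sqrt{586470}}{3} \approx 510.54 i$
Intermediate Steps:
$Q{\left(C,x \right)} = \frac{-14 + x}{23 + C}$ ($Q{\left(C,x \right)} = \frac{x - 14}{C + 23} = \frac{-14 + x}{23 + C}$)
$P{\left(y,l \right)} = -2$ ($P{\left(y,l \right)} = -8 + 6 = -2$)
$R{\left(K \right)} = 2 + K$ ($R{\left(K \right)} = K - -2 = K + 2 = 2 + K$)
$\sqrt{R{\left(Q{\left(-14,2 \right)} \right)} - 260654} = \sqrt{\left(2 + \frac{-14 + 2}{23 - 14}\right) - 260654} = \sqrt{\left(2 + \frac{1}{9} \left(-12\right)\right) - 260654} = \sqrt{\left(2 - \frac{4}{3}\right) - 260654} = \sqrt{\frac{2}{3} - 260654} = \sqrt{- \frac{781960}{3}} = \frac{2 i \sqrt{586470}}{3}$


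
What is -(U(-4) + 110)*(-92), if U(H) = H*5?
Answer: 8280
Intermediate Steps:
U(H) = 5*H
-(U(-4) + 110)*(-92) = -(5*(-4) + 110)*(-92) = -(-20 + 110)*(-92) = -90*(-92) = -1*(-8280) = 8280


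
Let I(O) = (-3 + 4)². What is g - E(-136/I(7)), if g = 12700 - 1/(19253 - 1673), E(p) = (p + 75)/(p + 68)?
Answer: 948813472/74715 ≈ 12699.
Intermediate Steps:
I(O) = 1 (I(O) = 1² = 1)
E(p) = (75 + p)/(68 + p)
g = 223265999/17580 (g = 12700 - 1/17580 = 223265999/17580 ≈ 12700.)
g - E(-136/I(7)) = 223265999/17580 - (75 - 136/1)/(68 - 136/1) = 223265999/17580 - (75 - 136*1)/(68 - 136*1) = 223265999/17580 - (75 - 136)/(68 - 136) = 223265999/17580 - (-61)/(-68) = 223265999/17580 - (-1)*(-61)/68 = 223265999/17580 - 1*61/68 = 223265999/17580 - 61/68 = 948813472/74715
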